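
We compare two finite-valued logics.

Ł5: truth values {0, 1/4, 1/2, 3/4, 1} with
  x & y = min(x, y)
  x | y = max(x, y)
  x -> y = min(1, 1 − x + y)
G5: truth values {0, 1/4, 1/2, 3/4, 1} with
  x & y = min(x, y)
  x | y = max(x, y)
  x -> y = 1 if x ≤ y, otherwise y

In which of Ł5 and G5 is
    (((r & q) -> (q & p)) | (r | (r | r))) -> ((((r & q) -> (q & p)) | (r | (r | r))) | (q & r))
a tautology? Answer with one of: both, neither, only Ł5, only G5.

both

In Ł5: every assignment gives 1 — tautology.
In G5: every assignment gives 1 — tautology.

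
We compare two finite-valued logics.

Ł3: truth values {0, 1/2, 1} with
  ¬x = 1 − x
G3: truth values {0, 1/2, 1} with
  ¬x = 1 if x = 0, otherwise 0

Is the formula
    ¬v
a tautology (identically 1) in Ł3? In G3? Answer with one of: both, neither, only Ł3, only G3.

neither

In Ł3: at v = 1/2 the value is 1/2 — not a tautology.
In G3: at v = 1/2 the value is 0 — not a tautology.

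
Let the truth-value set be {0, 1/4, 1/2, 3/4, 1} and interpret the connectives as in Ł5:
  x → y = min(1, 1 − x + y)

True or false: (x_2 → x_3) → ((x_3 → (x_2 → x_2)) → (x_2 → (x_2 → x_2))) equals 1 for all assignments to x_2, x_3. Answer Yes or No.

Yes

At x_2 = 0, x_3 = 1/2, for instance:
x_2 → x_3 = 0 → 1/2 = 1
x_2 → x_2 = 0 → 0 = 1
x_3 → (x_2 → x_2) = 1/2 → 1 = 1
x_2 → (x_2 → x_2) = 0 → 1 = 1
(x_3 → (x_2 → x_2)) → (x_2 → (x_2 → x_2)) = 1 → 1 = 1
(x_2 → x_3) → ((x_3 → (x_2 → x_2)) → (x_2 → (x_2 → x_2))) = 1 → 1 = 1
and checking the remaining 24 assignments likewise gives ≥ 1 in every case.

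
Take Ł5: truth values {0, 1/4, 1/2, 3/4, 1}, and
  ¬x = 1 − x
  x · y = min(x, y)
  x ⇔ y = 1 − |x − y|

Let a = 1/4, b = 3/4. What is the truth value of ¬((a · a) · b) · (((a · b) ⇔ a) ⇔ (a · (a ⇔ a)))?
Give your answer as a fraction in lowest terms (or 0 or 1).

a · a = 1/4 · 1/4 = 1/4
(a · a) · b = 1/4 · 3/4 = 1/4
¬((a · a) · b) = ¬1/4 = 3/4
a · b = 1/4 · 3/4 = 1/4
(a · b) ⇔ a = 1/4 ⇔ 1/4 = 1
a ⇔ a = 1/4 ⇔ 1/4 = 1
a · (a ⇔ a) = 1/4 · 1 = 1/4
((a · b) ⇔ a) ⇔ (a · (a ⇔ a)) = 1 ⇔ 1/4 = 1/4
¬((a · a) · b) · (((a · b) ⇔ a) ⇔ (a · (a ⇔ a))) = 3/4 · 1/4 = 1/4

1/4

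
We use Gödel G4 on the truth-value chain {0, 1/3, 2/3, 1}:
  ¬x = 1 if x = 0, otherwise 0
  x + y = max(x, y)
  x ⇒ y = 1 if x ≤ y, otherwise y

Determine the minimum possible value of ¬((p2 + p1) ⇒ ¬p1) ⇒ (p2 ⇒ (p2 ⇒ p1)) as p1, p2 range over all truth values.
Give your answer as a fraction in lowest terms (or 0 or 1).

1/3

Take p1 = 1/3, p2 = 2/3:
p2 + p1 = 2/3 + 1/3 = 2/3
¬p1 = ¬1/3 = 0
(p2 + p1) ⇒ ¬p1 = 2/3 ⇒ 0 = 0
¬((p2 + p1) ⇒ ¬p1) = ¬0 = 1
p2 ⇒ p1 = 2/3 ⇒ 1/3 = 1/3
p2 ⇒ (p2 ⇒ p1) = 2/3 ⇒ 1/3 = 1/3
¬((p2 + p1) ⇒ ¬p1) ⇒ (p2 ⇒ (p2 ⇒ p1)) = 1 ⇒ 1/3 = 1/3
No assignment yields a value below 1/3, so this is the minimum.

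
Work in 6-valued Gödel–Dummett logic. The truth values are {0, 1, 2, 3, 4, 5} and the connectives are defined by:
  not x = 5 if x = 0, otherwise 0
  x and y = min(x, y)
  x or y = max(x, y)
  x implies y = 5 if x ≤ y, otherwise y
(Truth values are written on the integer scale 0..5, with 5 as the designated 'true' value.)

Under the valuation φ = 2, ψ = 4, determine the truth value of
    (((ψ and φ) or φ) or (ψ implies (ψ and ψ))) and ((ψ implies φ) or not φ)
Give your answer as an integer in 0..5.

2

ψ and φ = 4 and 2 = 2
(ψ and φ) or φ = 2 or 2 = 2
ψ and ψ = 4 and 4 = 4
ψ implies (ψ and ψ) = 4 implies 4 = 5
((ψ and φ) or φ) or (ψ implies (ψ and ψ)) = 2 or 5 = 5
ψ implies φ = 4 implies 2 = 2
not φ = not 2 = 0
(ψ implies φ) or not φ = 2 or 0 = 2
(((ψ and φ) or φ) or (ψ implies (ψ and ψ))) and ((ψ implies φ) or not φ) = 5 and 2 = 2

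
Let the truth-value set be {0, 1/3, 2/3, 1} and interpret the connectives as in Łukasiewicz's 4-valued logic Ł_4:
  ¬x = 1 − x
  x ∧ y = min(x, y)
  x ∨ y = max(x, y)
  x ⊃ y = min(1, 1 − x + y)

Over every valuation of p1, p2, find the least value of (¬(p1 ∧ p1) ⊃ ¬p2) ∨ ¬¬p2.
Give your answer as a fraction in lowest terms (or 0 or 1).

2/3

Take p1 = 0, p2 = 1/3:
p1 ∧ p1 = 0 ∧ 0 = 0
¬(p1 ∧ p1) = ¬0 = 1
¬p2 = ¬1/3 = 2/3
¬(p1 ∧ p1) ⊃ ¬p2 = 1 ⊃ 2/3 = 2/3
¬p2 = ¬1/3 = 2/3
¬¬p2 = ¬2/3 = 1/3
(¬(p1 ∧ p1) ⊃ ¬p2) ∨ ¬¬p2 = 2/3 ∨ 1/3 = 2/3
No assignment yields a value below 2/3, so this is the minimum.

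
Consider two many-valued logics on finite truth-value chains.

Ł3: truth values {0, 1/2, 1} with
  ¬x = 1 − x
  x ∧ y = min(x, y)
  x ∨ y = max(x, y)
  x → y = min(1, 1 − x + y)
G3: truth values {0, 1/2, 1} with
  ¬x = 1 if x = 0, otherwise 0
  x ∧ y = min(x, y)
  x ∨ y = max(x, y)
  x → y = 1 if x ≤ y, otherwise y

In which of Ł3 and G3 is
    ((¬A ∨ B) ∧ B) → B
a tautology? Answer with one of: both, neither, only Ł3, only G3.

In Ł3: every assignment gives 1 — tautology.
In G3: every assignment gives 1 — tautology.

both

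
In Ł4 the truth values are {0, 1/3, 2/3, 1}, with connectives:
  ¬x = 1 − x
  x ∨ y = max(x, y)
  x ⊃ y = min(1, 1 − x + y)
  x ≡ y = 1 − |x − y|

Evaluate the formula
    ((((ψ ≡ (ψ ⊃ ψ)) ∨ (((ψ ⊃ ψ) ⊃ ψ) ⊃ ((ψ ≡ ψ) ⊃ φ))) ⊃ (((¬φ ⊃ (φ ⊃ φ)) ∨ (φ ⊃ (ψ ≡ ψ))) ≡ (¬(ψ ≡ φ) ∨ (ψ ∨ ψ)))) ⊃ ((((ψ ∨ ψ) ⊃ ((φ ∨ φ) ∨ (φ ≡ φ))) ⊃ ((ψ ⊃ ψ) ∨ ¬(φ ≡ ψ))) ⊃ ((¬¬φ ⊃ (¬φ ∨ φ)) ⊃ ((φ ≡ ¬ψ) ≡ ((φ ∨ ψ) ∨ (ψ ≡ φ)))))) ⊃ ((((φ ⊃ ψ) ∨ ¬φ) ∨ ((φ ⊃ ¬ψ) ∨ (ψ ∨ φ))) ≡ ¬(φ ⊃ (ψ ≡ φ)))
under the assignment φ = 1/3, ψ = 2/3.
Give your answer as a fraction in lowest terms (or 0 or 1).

1/3

ψ ⊃ ψ = 2/3 ⊃ 2/3 = 1
ψ ≡ (ψ ⊃ ψ) = 2/3 ≡ 1 = 2/3
ψ ⊃ ψ = 2/3 ⊃ 2/3 = 1
(ψ ⊃ ψ) ⊃ ψ = 1 ⊃ 2/3 = 2/3
ψ ≡ ψ = 2/3 ≡ 2/3 = 1
(ψ ≡ ψ) ⊃ φ = 1 ⊃ 1/3 = 1/3
((ψ ⊃ ψ) ⊃ ψ) ⊃ ((ψ ≡ ψ) ⊃ φ) = 2/3 ⊃ 1/3 = 2/3
(ψ ≡ (ψ ⊃ ψ)) ∨ (((ψ ⊃ ψ) ⊃ ψ) ⊃ ((ψ ≡ ψ) ⊃ φ)) = 2/3 ∨ 2/3 = 2/3
¬φ = ¬1/3 = 2/3
φ ⊃ φ = 1/3 ⊃ 1/3 = 1
¬φ ⊃ (φ ⊃ φ) = 2/3 ⊃ 1 = 1
ψ ≡ ψ = 2/3 ≡ 2/3 = 1
φ ⊃ (ψ ≡ ψ) = 1/3 ⊃ 1 = 1
(¬φ ⊃ (φ ⊃ φ)) ∨ (φ ⊃ (ψ ≡ ψ)) = 1 ∨ 1 = 1
ψ ≡ φ = 2/3 ≡ 1/3 = 2/3
¬(ψ ≡ φ) = ¬2/3 = 1/3
ψ ∨ ψ = 2/3 ∨ 2/3 = 2/3
¬(ψ ≡ φ) ∨ (ψ ∨ ψ) = 1/3 ∨ 2/3 = 2/3
((¬φ ⊃ (φ ⊃ φ)) ∨ (φ ⊃ (ψ ≡ ψ))) ≡ (¬(ψ ≡ φ) ∨ (ψ ∨ ψ)) = 1 ≡ 2/3 = 2/3
((ψ ≡ (ψ ⊃ ψ)) ∨ (((ψ ⊃ ψ) ⊃ ψ) ⊃ ((ψ ≡ ψ) ⊃ φ))) ⊃ (((¬φ ⊃ (φ ⊃ φ)) ∨ (φ ⊃ (ψ ≡ ψ))) ≡ (¬(ψ ≡ φ) ∨ (ψ ∨ ψ))) = 2/3 ⊃ 2/3 = 1
ψ ∨ ψ = 2/3 ∨ 2/3 = 2/3
φ ∨ φ = 1/3 ∨ 1/3 = 1/3
φ ≡ φ = 1/3 ≡ 1/3 = 1
(φ ∨ φ) ∨ (φ ≡ φ) = 1/3 ∨ 1 = 1
(ψ ∨ ψ) ⊃ ((φ ∨ φ) ∨ (φ ≡ φ)) = 2/3 ⊃ 1 = 1
ψ ⊃ ψ = 2/3 ⊃ 2/3 = 1
φ ≡ ψ = 1/3 ≡ 2/3 = 2/3
¬(φ ≡ ψ) = ¬2/3 = 1/3
(ψ ⊃ ψ) ∨ ¬(φ ≡ ψ) = 1 ∨ 1/3 = 1
((ψ ∨ ψ) ⊃ ((φ ∨ φ) ∨ (φ ≡ φ))) ⊃ ((ψ ⊃ ψ) ∨ ¬(φ ≡ ψ)) = 1 ⊃ 1 = 1
¬φ = ¬1/3 = 2/3
¬¬φ = ¬2/3 = 1/3
¬φ = ¬1/3 = 2/3
¬φ ∨ φ = 2/3 ∨ 1/3 = 2/3
¬¬φ ⊃ (¬φ ∨ φ) = 1/3 ⊃ 2/3 = 1
¬ψ = ¬2/3 = 1/3
φ ≡ ¬ψ = 1/3 ≡ 1/3 = 1
φ ∨ ψ = 1/3 ∨ 2/3 = 2/3
ψ ≡ φ = 2/3 ≡ 1/3 = 2/3
(φ ∨ ψ) ∨ (ψ ≡ φ) = 2/3 ∨ 2/3 = 2/3
(φ ≡ ¬ψ) ≡ ((φ ∨ ψ) ∨ (ψ ≡ φ)) = 1 ≡ 2/3 = 2/3
(¬¬φ ⊃ (¬φ ∨ φ)) ⊃ ((φ ≡ ¬ψ) ≡ ((φ ∨ ψ) ∨ (ψ ≡ φ))) = 1 ⊃ 2/3 = 2/3
(((ψ ∨ ψ) ⊃ ((φ ∨ φ) ∨ (φ ≡ φ))) ⊃ ((ψ ⊃ ψ) ∨ ¬(φ ≡ ψ))) ⊃ ((¬¬φ ⊃ (¬φ ∨ φ)) ⊃ ((φ ≡ ¬ψ) ≡ ((φ ∨ ψ) ∨ (ψ ≡ φ)))) = 1 ⊃ 2/3 = 2/3
(((ψ ≡ (ψ ⊃ ψ)) ∨ (((ψ ⊃ ψ) ⊃ ψ) ⊃ ((ψ ≡ ψ) ⊃ φ))) ⊃ (((¬φ ⊃ (φ ⊃ φ)) ∨ (φ ⊃ (ψ ≡ ψ))) ≡ (¬(ψ ≡ φ) ∨ (ψ ∨ ψ)))) ⊃ ((((ψ ∨ ψ) ⊃ ((φ ∨ φ) ∨ (φ ≡ φ))) ⊃ ((ψ ⊃ ψ) ∨ ¬(φ ≡ ψ))) ⊃ ((¬¬φ ⊃ (¬φ ∨ φ)) ⊃ ((φ ≡ ¬ψ) ≡ ((φ ∨ ψ) ∨ (ψ ≡ φ))))) = 1 ⊃ 2/3 = 2/3
φ ⊃ ψ = 1/3 ⊃ 2/3 = 1
¬φ = ¬1/3 = 2/3
(φ ⊃ ψ) ∨ ¬φ = 1 ∨ 2/3 = 1
¬ψ = ¬2/3 = 1/3
φ ⊃ ¬ψ = 1/3 ⊃ 1/3 = 1
ψ ∨ φ = 2/3 ∨ 1/3 = 2/3
(φ ⊃ ¬ψ) ∨ (ψ ∨ φ) = 1 ∨ 2/3 = 1
((φ ⊃ ψ) ∨ ¬φ) ∨ ((φ ⊃ ¬ψ) ∨ (ψ ∨ φ)) = 1 ∨ 1 = 1
ψ ≡ φ = 2/3 ≡ 1/3 = 2/3
φ ⊃ (ψ ≡ φ) = 1/3 ⊃ 2/3 = 1
¬(φ ⊃ (ψ ≡ φ)) = ¬1 = 0
(((φ ⊃ ψ) ∨ ¬φ) ∨ ((φ ⊃ ¬ψ) ∨ (ψ ∨ φ))) ≡ ¬(φ ⊃ (ψ ≡ φ)) = 1 ≡ 0 = 0
((((ψ ≡ (ψ ⊃ ψ)) ∨ (((ψ ⊃ ψ) ⊃ ψ) ⊃ ((ψ ≡ ψ) ⊃ φ))) ⊃ (((¬φ ⊃ (φ ⊃ φ)) ∨ (φ ⊃ (ψ ≡ ψ))) ≡ (¬(ψ ≡ φ) ∨ (ψ ∨ ψ)))) ⊃ ((((ψ ∨ ψ) ⊃ ((φ ∨ φ) ∨ (φ ≡ φ))) ⊃ ((ψ ⊃ ψ) ∨ ¬(φ ≡ ψ))) ⊃ ((¬¬φ ⊃ (¬φ ∨ φ)) ⊃ ((φ ≡ ¬ψ) ≡ ((φ ∨ ψ) ∨ (ψ ≡ φ)))))) ⊃ ((((φ ⊃ ψ) ∨ ¬φ) ∨ ((φ ⊃ ¬ψ) ∨ (ψ ∨ φ))) ≡ ¬(φ ⊃ (ψ ≡ φ))) = 2/3 ⊃ 0 = 1/3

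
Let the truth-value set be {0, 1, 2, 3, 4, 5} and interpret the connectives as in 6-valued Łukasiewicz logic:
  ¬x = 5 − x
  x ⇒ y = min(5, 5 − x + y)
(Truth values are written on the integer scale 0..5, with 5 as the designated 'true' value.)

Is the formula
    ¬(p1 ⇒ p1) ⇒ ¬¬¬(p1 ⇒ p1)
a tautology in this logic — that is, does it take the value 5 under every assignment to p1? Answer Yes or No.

Yes

p1 = 0 ↦ 5
p1 = 1 ↦ 5
p1 = 2 ↦ 5
p1 = 3 ↦ 5
p1 = 4 ↦ 5
p1 = 5 ↦ 5
Every assignment gives a value ≥ 5.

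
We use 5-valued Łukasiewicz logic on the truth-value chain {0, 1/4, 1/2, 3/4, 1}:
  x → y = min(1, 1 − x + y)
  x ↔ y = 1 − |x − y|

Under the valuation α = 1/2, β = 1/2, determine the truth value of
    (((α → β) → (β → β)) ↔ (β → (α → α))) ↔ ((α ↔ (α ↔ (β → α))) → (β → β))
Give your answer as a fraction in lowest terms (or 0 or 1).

α → β = 1/2 → 1/2 = 1
β → β = 1/2 → 1/2 = 1
(α → β) → (β → β) = 1 → 1 = 1
α → α = 1/2 → 1/2 = 1
β → (α → α) = 1/2 → 1 = 1
((α → β) → (β → β)) ↔ (β → (α → α)) = 1 ↔ 1 = 1
β → α = 1/2 → 1/2 = 1
α ↔ (β → α) = 1/2 ↔ 1 = 1/2
α ↔ (α ↔ (β → α)) = 1/2 ↔ 1/2 = 1
β → β = 1/2 → 1/2 = 1
(α ↔ (α ↔ (β → α))) → (β → β) = 1 → 1 = 1
(((α → β) → (β → β)) ↔ (β → (α → α))) ↔ ((α ↔ (α ↔ (β → α))) → (β → β)) = 1 ↔ 1 = 1

1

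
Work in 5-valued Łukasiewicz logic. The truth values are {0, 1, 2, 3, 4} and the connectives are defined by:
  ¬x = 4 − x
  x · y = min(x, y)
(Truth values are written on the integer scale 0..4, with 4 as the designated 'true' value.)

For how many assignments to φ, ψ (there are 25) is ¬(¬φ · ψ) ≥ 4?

value 4: 9 assignments (counts)
value 3: 7 assignments
value 2: 5 assignments
value 1: 3 assignments
value 0: 1 assignment
So 9 of the 25 assignments meet the threshold.

9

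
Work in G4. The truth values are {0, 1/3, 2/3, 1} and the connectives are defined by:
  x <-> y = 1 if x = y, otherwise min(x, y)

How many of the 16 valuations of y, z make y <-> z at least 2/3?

y = 0, z = 0 ↦ 1  ≥
y = 0, z = 1/3 ↦ 0  <
y = 0, z = 2/3 ↦ 0  <
y = 0, z = 1 ↦ 0  <
y = 1/3, z = 0 ↦ 0  <
y = 1/3, z = 1/3 ↦ 1  ≥
y = 1/3, z = 2/3 ↦ 1/3  <
y = 1/3, z = 1 ↦ 1/3  <
y = 2/3, z = 0 ↦ 0  <
y = 2/3, z = 1/3 ↦ 1/3  <
y = 2/3, z = 2/3 ↦ 1  ≥
y = 2/3, z = 1 ↦ 2/3  ≥
y = 1, z = 0 ↦ 0  <
y = 1, z = 1/3 ↦ 1/3  <
y = 1, z = 2/3 ↦ 2/3  ≥
y = 1, z = 1 ↦ 1  ≥
So 6 of the 16 assignments meet the threshold.

6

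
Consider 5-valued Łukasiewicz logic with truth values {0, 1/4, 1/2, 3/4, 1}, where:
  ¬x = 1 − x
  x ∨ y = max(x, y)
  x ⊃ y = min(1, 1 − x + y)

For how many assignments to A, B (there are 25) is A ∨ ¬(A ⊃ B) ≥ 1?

value 1: 5 assignments (counts)
value 3/4: 5 assignments
value 1/2: 5 assignments
value 1/4: 5 assignments
value 0: 5 assignments
So 5 of the 25 assignments meet the threshold.

5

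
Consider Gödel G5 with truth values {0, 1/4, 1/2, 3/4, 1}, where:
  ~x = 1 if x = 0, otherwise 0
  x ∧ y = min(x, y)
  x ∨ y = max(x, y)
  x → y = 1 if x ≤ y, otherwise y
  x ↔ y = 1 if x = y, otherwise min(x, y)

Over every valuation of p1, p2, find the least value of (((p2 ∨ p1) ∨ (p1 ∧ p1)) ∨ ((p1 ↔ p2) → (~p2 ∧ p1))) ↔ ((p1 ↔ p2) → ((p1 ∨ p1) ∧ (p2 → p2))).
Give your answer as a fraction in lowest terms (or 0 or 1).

Take p1 = 1/4, p2 = 1/2:
p2 ∨ p1 = 1/2 ∨ 1/4 = 1/2
p1 ∧ p1 = 1/4 ∧ 1/4 = 1/4
(p2 ∨ p1) ∨ (p1 ∧ p1) = 1/2 ∨ 1/4 = 1/2
p1 ↔ p2 = 1/4 ↔ 1/2 = 1/4
~p2 = ~1/2 = 0
~p2 ∧ p1 = 0 ∧ 1/4 = 0
(p1 ↔ p2) → (~p2 ∧ p1) = 1/4 → 0 = 0
((p2 ∨ p1) ∨ (p1 ∧ p1)) ∨ ((p1 ↔ p2) → (~p2 ∧ p1)) = 1/2 ∨ 0 = 1/2
p1 ↔ p2 = 1/4 ↔ 1/2 = 1/4
p1 ∨ p1 = 1/4 ∨ 1/4 = 1/4
p2 → p2 = 1/2 → 1/2 = 1
(p1 ∨ p1) ∧ (p2 → p2) = 1/4 ∧ 1 = 1/4
(p1 ↔ p2) → ((p1 ∨ p1) ∧ (p2 → p2)) = 1/4 → 1/4 = 1
(((p2 ∨ p1) ∨ (p1 ∧ p1)) ∨ ((p1 ↔ p2) → (~p2 ∧ p1))) ↔ ((p1 ↔ p2) → ((p1 ∨ p1) ∧ (p2 → p2))) = 1/2 ↔ 1 = 1/2
No assignment yields a value below 1/2, so this is the minimum.

1/2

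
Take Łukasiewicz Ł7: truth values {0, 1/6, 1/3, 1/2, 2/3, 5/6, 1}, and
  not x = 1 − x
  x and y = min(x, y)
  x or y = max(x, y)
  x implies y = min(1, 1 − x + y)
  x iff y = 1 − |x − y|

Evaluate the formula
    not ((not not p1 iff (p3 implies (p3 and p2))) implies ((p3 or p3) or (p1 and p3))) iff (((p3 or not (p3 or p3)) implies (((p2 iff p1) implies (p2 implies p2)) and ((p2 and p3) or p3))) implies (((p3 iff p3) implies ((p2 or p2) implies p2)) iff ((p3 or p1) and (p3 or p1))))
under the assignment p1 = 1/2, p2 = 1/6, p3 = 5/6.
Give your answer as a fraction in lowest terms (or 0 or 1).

1/6

not p1 = not 1/2 = 1/2
not not p1 = not 1/2 = 1/2
p3 and p2 = 5/6 and 1/6 = 1/6
p3 implies (p3 and p2) = 5/6 implies 1/6 = 1/3
not not p1 iff (p3 implies (p3 and p2)) = 1/2 iff 1/3 = 5/6
p3 or p3 = 5/6 or 5/6 = 5/6
p1 and p3 = 1/2 and 5/6 = 1/2
(p3 or p3) or (p1 and p3) = 5/6 or 1/2 = 5/6
(not not p1 iff (p3 implies (p3 and p2))) implies ((p3 or p3) or (p1 and p3)) = 5/6 implies 5/6 = 1
not ((not not p1 iff (p3 implies (p3 and p2))) implies ((p3 or p3) or (p1 and p3))) = not 1 = 0
p3 or p3 = 5/6 or 5/6 = 5/6
not (p3 or p3) = not 5/6 = 1/6
p3 or not (p3 or p3) = 5/6 or 1/6 = 5/6
p2 iff p1 = 1/6 iff 1/2 = 2/3
p2 implies p2 = 1/6 implies 1/6 = 1
(p2 iff p1) implies (p2 implies p2) = 2/3 implies 1 = 1
p2 and p3 = 1/6 and 5/6 = 1/6
(p2 and p3) or p3 = 1/6 or 5/6 = 5/6
((p2 iff p1) implies (p2 implies p2)) and ((p2 and p3) or p3) = 1 and 5/6 = 5/6
(p3 or not (p3 or p3)) implies (((p2 iff p1) implies (p2 implies p2)) and ((p2 and p3) or p3)) = 5/6 implies 5/6 = 1
p3 iff p3 = 5/6 iff 5/6 = 1
p2 or p2 = 1/6 or 1/6 = 1/6
(p2 or p2) implies p2 = 1/6 implies 1/6 = 1
(p3 iff p3) implies ((p2 or p2) implies p2) = 1 implies 1 = 1
p3 or p1 = 5/6 or 1/2 = 5/6
p3 or p1 = 5/6 or 1/2 = 5/6
(p3 or p1) and (p3 or p1) = 5/6 and 5/6 = 5/6
((p3 iff p3) implies ((p2 or p2) implies p2)) iff ((p3 or p1) and (p3 or p1)) = 1 iff 5/6 = 5/6
((p3 or not (p3 or p3)) implies (((p2 iff p1) implies (p2 implies p2)) and ((p2 and p3) or p3))) implies (((p3 iff p3) implies ((p2 or p2) implies p2)) iff ((p3 or p1) and (p3 or p1))) = 1 implies 5/6 = 5/6
not ((not not p1 iff (p3 implies (p3 and p2))) implies ((p3 or p3) or (p1 and p3))) iff (((p3 or not (p3 or p3)) implies (((p2 iff p1) implies (p2 implies p2)) and ((p2 and p3) or p3))) implies (((p3 iff p3) implies ((p2 or p2) implies p2)) iff ((p3 or p1) and (p3 or p1)))) = 0 iff 5/6 = 1/6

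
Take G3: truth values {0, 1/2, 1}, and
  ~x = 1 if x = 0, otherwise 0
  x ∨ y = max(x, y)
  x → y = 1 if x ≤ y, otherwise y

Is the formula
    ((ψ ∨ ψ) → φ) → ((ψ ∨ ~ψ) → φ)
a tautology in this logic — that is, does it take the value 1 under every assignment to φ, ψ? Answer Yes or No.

No

Counterexample: take φ = 0, ψ = 0.
ψ ∨ ψ = 0 ∨ 0 = 0
(ψ ∨ ψ) → φ = 0 → 0 = 1
~ψ = ~0 = 1
ψ ∨ ~ψ = 0 ∨ 1 = 1
(ψ ∨ ~ψ) → φ = 1 → 0 = 0
((ψ ∨ ψ) → φ) → ((ψ ∨ ~ψ) → φ) = 1 → 0 = 0
This gives 0 ≠ 1.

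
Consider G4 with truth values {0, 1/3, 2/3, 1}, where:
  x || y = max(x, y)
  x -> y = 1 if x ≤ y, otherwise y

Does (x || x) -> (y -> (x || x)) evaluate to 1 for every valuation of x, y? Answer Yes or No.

Yes

x = 0, y = 0 ↦ 1
x = 0, y = 1/3 ↦ 1
x = 0, y = 2/3 ↦ 1
x = 0, y = 1 ↦ 1
x = 1/3, y = 0 ↦ 1
x = 1/3, y = 1/3 ↦ 1
x = 1/3, y = 2/3 ↦ 1
x = 1/3, y = 1 ↦ 1
x = 2/3, y = 0 ↦ 1
x = 2/3, y = 1/3 ↦ 1
x = 2/3, y = 2/3 ↦ 1
x = 2/3, y = 1 ↦ 1
x = 1, y = 0 ↦ 1
x = 1, y = 1/3 ↦ 1
x = 1, y = 2/3 ↦ 1
x = 1, y = 1 ↦ 1
Every assignment gives a value ≥ 1.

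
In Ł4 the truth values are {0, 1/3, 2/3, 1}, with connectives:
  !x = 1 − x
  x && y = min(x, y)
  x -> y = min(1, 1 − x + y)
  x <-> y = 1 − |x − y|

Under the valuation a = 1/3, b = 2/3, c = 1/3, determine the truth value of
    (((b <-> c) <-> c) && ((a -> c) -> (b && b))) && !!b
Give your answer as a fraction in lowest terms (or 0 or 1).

2/3

b <-> c = 2/3 <-> 1/3 = 2/3
(b <-> c) <-> c = 2/3 <-> 1/3 = 2/3
a -> c = 1/3 -> 1/3 = 1
b && b = 2/3 && 2/3 = 2/3
(a -> c) -> (b && b) = 1 -> 2/3 = 2/3
((b <-> c) <-> c) && ((a -> c) -> (b && b)) = 2/3 && 2/3 = 2/3
!b = !2/3 = 1/3
!!b = !1/3 = 2/3
(((b <-> c) <-> c) && ((a -> c) -> (b && b))) && !!b = 2/3 && 2/3 = 2/3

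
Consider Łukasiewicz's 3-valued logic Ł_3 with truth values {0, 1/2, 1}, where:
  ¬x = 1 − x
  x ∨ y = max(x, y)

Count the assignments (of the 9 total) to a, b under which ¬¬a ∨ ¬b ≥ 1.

5

a = 0, b = 0 ↦ 1  ≥
a = 0, b = 1/2 ↦ 1/2  <
a = 0, b = 1 ↦ 0  <
a = 1/2, b = 0 ↦ 1  ≥
a = 1/2, b = 1/2 ↦ 1/2  <
a = 1/2, b = 1 ↦ 1/2  <
a = 1, b = 0 ↦ 1  ≥
a = 1, b = 1/2 ↦ 1  ≥
a = 1, b = 1 ↦ 1  ≥
So 5 of the 9 assignments meet the threshold.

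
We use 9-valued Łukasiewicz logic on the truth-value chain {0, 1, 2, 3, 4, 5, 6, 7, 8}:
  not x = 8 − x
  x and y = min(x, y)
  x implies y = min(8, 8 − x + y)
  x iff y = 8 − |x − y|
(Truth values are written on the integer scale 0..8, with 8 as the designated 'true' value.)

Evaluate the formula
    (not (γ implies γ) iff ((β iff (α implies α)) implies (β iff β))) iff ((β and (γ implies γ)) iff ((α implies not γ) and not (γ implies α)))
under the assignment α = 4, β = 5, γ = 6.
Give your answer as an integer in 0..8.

3

γ implies γ = 6 implies 6 = 8
not (γ implies γ) = not 8 = 0
α implies α = 4 implies 4 = 8
β iff (α implies α) = 5 iff 8 = 5
β iff β = 5 iff 5 = 8
(β iff (α implies α)) implies (β iff β) = 5 implies 8 = 8
not (γ implies γ) iff ((β iff (α implies α)) implies (β iff β)) = 0 iff 8 = 0
γ implies γ = 6 implies 6 = 8
β and (γ implies γ) = 5 and 8 = 5
not γ = not 6 = 2
α implies not γ = 4 implies 2 = 6
γ implies α = 6 implies 4 = 6
not (γ implies α) = not 6 = 2
(α implies not γ) and not (γ implies α) = 6 and 2 = 2
(β and (γ implies γ)) iff ((α implies not γ) and not (γ implies α)) = 5 iff 2 = 5
(not (γ implies γ) iff ((β iff (α implies α)) implies (β iff β))) iff ((β and (γ implies γ)) iff ((α implies not γ) and not (γ implies α))) = 0 iff 5 = 3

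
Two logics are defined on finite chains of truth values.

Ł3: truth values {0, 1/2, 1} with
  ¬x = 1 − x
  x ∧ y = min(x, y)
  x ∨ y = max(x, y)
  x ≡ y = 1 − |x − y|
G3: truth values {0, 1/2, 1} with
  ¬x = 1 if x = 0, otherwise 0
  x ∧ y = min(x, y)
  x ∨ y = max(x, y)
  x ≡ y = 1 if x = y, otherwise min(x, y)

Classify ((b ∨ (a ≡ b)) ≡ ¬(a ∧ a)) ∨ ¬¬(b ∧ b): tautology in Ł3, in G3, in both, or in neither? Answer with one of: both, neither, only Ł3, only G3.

only G3

In Ł3: at a = 0, b = 1/2 the value is 1/2 — not a tautology.
In G3: every assignment gives 1 — tautology.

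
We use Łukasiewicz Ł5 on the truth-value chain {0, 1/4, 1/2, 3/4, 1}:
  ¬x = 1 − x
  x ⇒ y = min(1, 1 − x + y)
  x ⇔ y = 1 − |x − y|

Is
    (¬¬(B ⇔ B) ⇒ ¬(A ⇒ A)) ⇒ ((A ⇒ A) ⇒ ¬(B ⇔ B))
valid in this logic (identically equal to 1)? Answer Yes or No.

At A = 1/2, B = 1, for instance:
B ⇔ B = 1 ⇔ 1 = 1
¬(B ⇔ B) = ¬1 = 0
¬¬(B ⇔ B) = ¬0 = 1
A ⇒ A = 1/2 ⇒ 1/2 = 1
¬(A ⇒ A) = ¬1 = 0
¬¬(B ⇔ B) ⇒ ¬(A ⇒ A) = 1 ⇒ 0 = 0
(A ⇒ A) ⇒ ¬(B ⇔ B) = 1 ⇒ 0 = 0
(¬¬(B ⇔ B) ⇒ ¬(A ⇒ A)) ⇒ ((A ⇒ A) ⇒ ¬(B ⇔ B)) = 0 ⇒ 0 = 1
and checking the remaining 24 assignments likewise gives ≥ 1 in every case.

Yes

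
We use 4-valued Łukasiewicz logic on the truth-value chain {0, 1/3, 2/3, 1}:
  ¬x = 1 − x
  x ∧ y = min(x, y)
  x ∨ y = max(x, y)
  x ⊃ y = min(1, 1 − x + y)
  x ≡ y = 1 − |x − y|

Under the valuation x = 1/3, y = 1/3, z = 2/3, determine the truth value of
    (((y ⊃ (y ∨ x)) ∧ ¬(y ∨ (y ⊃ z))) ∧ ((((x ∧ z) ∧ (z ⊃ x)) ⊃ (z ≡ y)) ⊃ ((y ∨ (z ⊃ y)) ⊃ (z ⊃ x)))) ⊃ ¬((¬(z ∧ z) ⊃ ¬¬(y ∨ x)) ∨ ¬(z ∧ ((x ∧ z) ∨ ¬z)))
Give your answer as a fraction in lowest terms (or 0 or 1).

1

y ∨ x = 1/3 ∨ 1/3 = 1/3
y ⊃ (y ∨ x) = 1/3 ⊃ 1/3 = 1
y ⊃ z = 1/3 ⊃ 2/3 = 1
y ∨ (y ⊃ z) = 1/3 ∨ 1 = 1
¬(y ∨ (y ⊃ z)) = ¬1 = 0
(y ⊃ (y ∨ x)) ∧ ¬(y ∨ (y ⊃ z)) = 1 ∧ 0 = 0
x ∧ z = 1/3 ∧ 2/3 = 1/3
z ⊃ x = 2/3 ⊃ 1/3 = 2/3
(x ∧ z) ∧ (z ⊃ x) = 1/3 ∧ 2/3 = 1/3
z ≡ y = 2/3 ≡ 1/3 = 2/3
((x ∧ z) ∧ (z ⊃ x)) ⊃ (z ≡ y) = 1/3 ⊃ 2/3 = 1
z ⊃ y = 2/3 ⊃ 1/3 = 2/3
y ∨ (z ⊃ y) = 1/3 ∨ 2/3 = 2/3
z ⊃ x = 2/3 ⊃ 1/3 = 2/3
(y ∨ (z ⊃ y)) ⊃ (z ⊃ x) = 2/3 ⊃ 2/3 = 1
(((x ∧ z) ∧ (z ⊃ x)) ⊃ (z ≡ y)) ⊃ ((y ∨ (z ⊃ y)) ⊃ (z ⊃ x)) = 1 ⊃ 1 = 1
((y ⊃ (y ∨ x)) ∧ ¬(y ∨ (y ⊃ z))) ∧ ((((x ∧ z) ∧ (z ⊃ x)) ⊃ (z ≡ y)) ⊃ ((y ∨ (z ⊃ y)) ⊃ (z ⊃ x))) = 0 ∧ 1 = 0
z ∧ z = 2/3 ∧ 2/3 = 2/3
¬(z ∧ z) = ¬2/3 = 1/3
y ∨ x = 1/3 ∨ 1/3 = 1/3
¬(y ∨ x) = ¬1/3 = 2/3
¬¬(y ∨ x) = ¬2/3 = 1/3
¬(z ∧ z) ⊃ ¬¬(y ∨ x) = 1/3 ⊃ 1/3 = 1
x ∧ z = 1/3 ∧ 2/3 = 1/3
¬z = ¬2/3 = 1/3
(x ∧ z) ∨ ¬z = 1/3 ∨ 1/3 = 1/3
z ∧ ((x ∧ z) ∨ ¬z) = 2/3 ∧ 1/3 = 1/3
¬(z ∧ ((x ∧ z) ∨ ¬z)) = ¬1/3 = 2/3
(¬(z ∧ z) ⊃ ¬¬(y ∨ x)) ∨ ¬(z ∧ ((x ∧ z) ∨ ¬z)) = 1 ∨ 2/3 = 1
¬((¬(z ∧ z) ⊃ ¬¬(y ∨ x)) ∨ ¬(z ∧ ((x ∧ z) ∨ ¬z))) = ¬1 = 0
(((y ⊃ (y ∨ x)) ∧ ¬(y ∨ (y ⊃ z))) ∧ ((((x ∧ z) ∧ (z ⊃ x)) ⊃ (z ≡ y)) ⊃ ((y ∨ (z ⊃ y)) ⊃ (z ⊃ x)))) ⊃ ¬((¬(z ∧ z) ⊃ ¬¬(y ∨ x)) ∨ ¬(z ∧ ((x ∧ z) ∨ ¬z))) = 0 ⊃ 0 = 1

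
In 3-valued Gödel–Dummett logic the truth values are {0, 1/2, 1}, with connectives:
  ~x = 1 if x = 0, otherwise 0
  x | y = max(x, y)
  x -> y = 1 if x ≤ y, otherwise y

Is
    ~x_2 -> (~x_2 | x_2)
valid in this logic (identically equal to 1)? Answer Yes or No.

x_2 = 0 ↦ 1
x_2 = 1/2 ↦ 1
x_2 = 1 ↦ 1
Every assignment gives a value ≥ 1.

Yes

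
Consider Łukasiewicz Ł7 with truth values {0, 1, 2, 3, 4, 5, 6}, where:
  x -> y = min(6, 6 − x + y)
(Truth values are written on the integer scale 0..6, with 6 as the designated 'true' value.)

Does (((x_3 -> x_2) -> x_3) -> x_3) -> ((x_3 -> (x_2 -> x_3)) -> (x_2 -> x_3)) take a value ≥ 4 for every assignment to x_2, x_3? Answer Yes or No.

Counterexample: take x_2 = 3, x_3 = 0.
x_3 -> x_2 = 0 -> 3 = 6
(x_3 -> x_2) -> x_3 = 6 -> 0 = 0
((x_3 -> x_2) -> x_3) -> x_3 = 0 -> 0 = 6
x_2 -> x_3 = 3 -> 0 = 3
x_3 -> (x_2 -> x_3) = 0 -> 3 = 6
x_2 -> x_3 = 3 -> 0 = 3
(x_3 -> (x_2 -> x_3)) -> (x_2 -> x_3) = 6 -> 3 = 3
(((x_3 -> x_2) -> x_3) -> x_3) -> ((x_3 -> (x_2 -> x_3)) -> (x_2 -> x_3)) = 6 -> 3 = 3
This gives 3, which is below 4.

No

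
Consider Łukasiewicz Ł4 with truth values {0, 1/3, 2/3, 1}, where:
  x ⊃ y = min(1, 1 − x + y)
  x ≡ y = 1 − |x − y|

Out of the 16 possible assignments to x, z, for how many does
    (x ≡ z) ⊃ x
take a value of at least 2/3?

x = 0, z = 0 ↦ 0  <
x = 0, z = 1/3 ↦ 1/3  <
x = 0, z = 2/3 ↦ 2/3  ≥
x = 0, z = 1 ↦ 1  ≥
x = 1/3, z = 0 ↦ 2/3  ≥
x = 1/3, z = 1/3 ↦ 1/3  <
x = 1/3, z = 2/3 ↦ 2/3  ≥
x = 1/3, z = 1 ↦ 1  ≥
x = 2/3, z = 0 ↦ 1  ≥
x = 2/3, z = 1/3 ↦ 1  ≥
x = 2/3, z = 2/3 ↦ 2/3  ≥
x = 2/3, z = 1 ↦ 1  ≥
x = 1, z = 0 ↦ 1  ≥
x = 1, z = 1/3 ↦ 1  ≥
x = 1, z = 2/3 ↦ 1  ≥
x = 1, z = 1 ↦ 1  ≥
So 13 of the 16 assignments meet the threshold.

13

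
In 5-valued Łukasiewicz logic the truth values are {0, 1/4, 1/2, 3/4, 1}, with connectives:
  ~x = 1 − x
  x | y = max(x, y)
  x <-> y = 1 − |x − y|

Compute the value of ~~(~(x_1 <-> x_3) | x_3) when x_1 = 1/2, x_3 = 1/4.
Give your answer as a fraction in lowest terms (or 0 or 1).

x_1 <-> x_3 = 1/2 <-> 1/4 = 3/4
~(x_1 <-> x_3) = ~3/4 = 1/4
~(x_1 <-> x_3) | x_3 = 1/4 | 1/4 = 1/4
~(~(x_1 <-> x_3) | x_3) = ~1/4 = 3/4
~~(~(x_1 <-> x_3) | x_3) = ~3/4 = 1/4

1/4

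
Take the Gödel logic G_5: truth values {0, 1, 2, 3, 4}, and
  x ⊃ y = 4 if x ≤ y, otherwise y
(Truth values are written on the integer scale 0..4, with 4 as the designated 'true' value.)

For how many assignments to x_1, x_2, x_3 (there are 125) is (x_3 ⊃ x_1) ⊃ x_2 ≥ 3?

70

value 4: 55 assignments (counts)
value 3: 15 assignments (counts)
value 2: 16 assignments
value 1: 18 assignments
value 0: 21 assignments
So 70 of the 125 assignments meet the threshold.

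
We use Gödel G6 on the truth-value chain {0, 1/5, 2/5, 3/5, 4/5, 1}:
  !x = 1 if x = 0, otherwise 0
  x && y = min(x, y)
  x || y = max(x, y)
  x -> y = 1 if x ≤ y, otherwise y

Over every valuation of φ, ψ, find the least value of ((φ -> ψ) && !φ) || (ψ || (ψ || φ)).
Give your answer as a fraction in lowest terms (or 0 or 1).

Take φ = 1/5, ψ = 0:
φ -> ψ = 1/5 -> 0 = 0
!φ = !1/5 = 0
(φ -> ψ) && !φ = 0 && 0 = 0
ψ || φ = 0 || 1/5 = 1/5
ψ || (ψ || φ) = 0 || 1/5 = 1/5
((φ -> ψ) && !φ) || (ψ || (ψ || φ)) = 0 || 1/5 = 1/5
No assignment yields a value below 1/5, so this is the minimum.

1/5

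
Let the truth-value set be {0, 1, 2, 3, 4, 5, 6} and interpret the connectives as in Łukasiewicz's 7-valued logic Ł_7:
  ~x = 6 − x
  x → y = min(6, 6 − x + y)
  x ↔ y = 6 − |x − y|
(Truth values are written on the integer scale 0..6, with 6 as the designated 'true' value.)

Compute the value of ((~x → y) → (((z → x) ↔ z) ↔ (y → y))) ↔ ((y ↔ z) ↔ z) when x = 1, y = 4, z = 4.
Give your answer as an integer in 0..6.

~x = ~1 = 5
~x → y = 5 → 4 = 5
z → x = 4 → 1 = 3
(z → x) ↔ z = 3 ↔ 4 = 5
y → y = 4 → 4 = 6
((z → x) ↔ z) ↔ (y → y) = 5 ↔ 6 = 5
(~x → y) → (((z → x) ↔ z) ↔ (y → y)) = 5 → 5 = 6
y ↔ z = 4 ↔ 4 = 6
(y ↔ z) ↔ z = 6 ↔ 4 = 4
((~x → y) → (((z → x) ↔ z) ↔ (y → y))) ↔ ((y ↔ z) ↔ z) = 6 ↔ 4 = 4

4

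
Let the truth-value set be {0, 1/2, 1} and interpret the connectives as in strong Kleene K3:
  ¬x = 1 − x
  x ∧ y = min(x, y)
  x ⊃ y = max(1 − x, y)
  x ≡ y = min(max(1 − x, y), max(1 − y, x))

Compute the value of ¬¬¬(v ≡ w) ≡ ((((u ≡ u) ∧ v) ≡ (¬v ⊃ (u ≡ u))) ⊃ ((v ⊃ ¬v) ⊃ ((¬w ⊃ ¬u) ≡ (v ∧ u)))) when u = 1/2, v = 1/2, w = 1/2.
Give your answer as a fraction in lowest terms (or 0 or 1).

1/2

v ≡ w = 1/2 ≡ 1/2 = 1/2
¬(v ≡ w) = ¬1/2 = 1/2
¬¬(v ≡ w) = ¬1/2 = 1/2
¬¬¬(v ≡ w) = ¬1/2 = 1/2
u ≡ u = 1/2 ≡ 1/2 = 1/2
(u ≡ u) ∧ v = 1/2 ∧ 1/2 = 1/2
¬v = ¬1/2 = 1/2
u ≡ u = 1/2 ≡ 1/2 = 1/2
¬v ⊃ (u ≡ u) = 1/2 ⊃ 1/2 = 1/2
((u ≡ u) ∧ v) ≡ (¬v ⊃ (u ≡ u)) = 1/2 ≡ 1/2 = 1/2
¬v = ¬1/2 = 1/2
v ⊃ ¬v = 1/2 ⊃ 1/2 = 1/2
¬w = ¬1/2 = 1/2
¬u = ¬1/2 = 1/2
¬w ⊃ ¬u = 1/2 ⊃ 1/2 = 1/2
v ∧ u = 1/2 ∧ 1/2 = 1/2
(¬w ⊃ ¬u) ≡ (v ∧ u) = 1/2 ≡ 1/2 = 1/2
(v ⊃ ¬v) ⊃ ((¬w ⊃ ¬u) ≡ (v ∧ u)) = 1/2 ⊃ 1/2 = 1/2
(((u ≡ u) ∧ v) ≡ (¬v ⊃ (u ≡ u))) ⊃ ((v ⊃ ¬v) ⊃ ((¬w ⊃ ¬u) ≡ (v ∧ u))) = 1/2 ⊃ 1/2 = 1/2
¬¬¬(v ≡ w) ≡ ((((u ≡ u) ∧ v) ≡ (¬v ⊃ (u ≡ u))) ⊃ ((v ⊃ ¬v) ⊃ ((¬w ⊃ ¬u) ≡ (v ∧ u)))) = 1/2 ≡ 1/2 = 1/2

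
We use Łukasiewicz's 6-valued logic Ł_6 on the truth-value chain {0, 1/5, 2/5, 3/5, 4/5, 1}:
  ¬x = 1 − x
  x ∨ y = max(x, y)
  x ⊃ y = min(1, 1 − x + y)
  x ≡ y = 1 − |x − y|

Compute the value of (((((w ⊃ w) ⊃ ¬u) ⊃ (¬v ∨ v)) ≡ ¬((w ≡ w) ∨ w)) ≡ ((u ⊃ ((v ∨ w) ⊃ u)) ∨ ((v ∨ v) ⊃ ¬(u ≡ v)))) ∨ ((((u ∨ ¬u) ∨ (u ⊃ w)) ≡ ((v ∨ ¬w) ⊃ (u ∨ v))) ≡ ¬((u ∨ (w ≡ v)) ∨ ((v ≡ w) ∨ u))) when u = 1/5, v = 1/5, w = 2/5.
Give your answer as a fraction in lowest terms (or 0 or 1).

3/5

w ⊃ w = 2/5 ⊃ 2/5 = 1
¬u = ¬1/5 = 4/5
(w ⊃ w) ⊃ ¬u = 1 ⊃ 4/5 = 4/5
¬v = ¬1/5 = 4/5
¬v ∨ v = 4/5 ∨ 1/5 = 4/5
((w ⊃ w) ⊃ ¬u) ⊃ (¬v ∨ v) = 4/5 ⊃ 4/5 = 1
w ≡ w = 2/5 ≡ 2/5 = 1
(w ≡ w) ∨ w = 1 ∨ 2/5 = 1
¬((w ≡ w) ∨ w) = ¬1 = 0
(((w ⊃ w) ⊃ ¬u) ⊃ (¬v ∨ v)) ≡ ¬((w ≡ w) ∨ w) = 1 ≡ 0 = 0
v ∨ w = 1/5 ∨ 2/5 = 2/5
(v ∨ w) ⊃ u = 2/5 ⊃ 1/5 = 4/5
u ⊃ ((v ∨ w) ⊃ u) = 1/5 ⊃ 4/5 = 1
v ∨ v = 1/5 ∨ 1/5 = 1/5
u ≡ v = 1/5 ≡ 1/5 = 1
¬(u ≡ v) = ¬1 = 0
(v ∨ v) ⊃ ¬(u ≡ v) = 1/5 ⊃ 0 = 4/5
(u ⊃ ((v ∨ w) ⊃ u)) ∨ ((v ∨ v) ⊃ ¬(u ≡ v)) = 1 ∨ 4/5 = 1
((((w ⊃ w) ⊃ ¬u) ⊃ (¬v ∨ v)) ≡ ¬((w ≡ w) ∨ w)) ≡ ((u ⊃ ((v ∨ w) ⊃ u)) ∨ ((v ∨ v) ⊃ ¬(u ≡ v))) = 0 ≡ 1 = 0
¬u = ¬1/5 = 4/5
u ∨ ¬u = 1/5 ∨ 4/5 = 4/5
u ⊃ w = 1/5 ⊃ 2/5 = 1
(u ∨ ¬u) ∨ (u ⊃ w) = 4/5 ∨ 1 = 1
¬w = ¬2/5 = 3/5
v ∨ ¬w = 1/5 ∨ 3/5 = 3/5
u ∨ v = 1/5 ∨ 1/5 = 1/5
(v ∨ ¬w) ⊃ (u ∨ v) = 3/5 ⊃ 1/5 = 3/5
((u ∨ ¬u) ∨ (u ⊃ w)) ≡ ((v ∨ ¬w) ⊃ (u ∨ v)) = 1 ≡ 3/5 = 3/5
w ≡ v = 2/5 ≡ 1/5 = 4/5
u ∨ (w ≡ v) = 1/5 ∨ 4/5 = 4/5
v ≡ w = 1/5 ≡ 2/5 = 4/5
(v ≡ w) ∨ u = 4/5 ∨ 1/5 = 4/5
(u ∨ (w ≡ v)) ∨ ((v ≡ w) ∨ u) = 4/5 ∨ 4/5 = 4/5
¬((u ∨ (w ≡ v)) ∨ ((v ≡ w) ∨ u)) = ¬4/5 = 1/5
(((u ∨ ¬u) ∨ (u ⊃ w)) ≡ ((v ∨ ¬w) ⊃ (u ∨ v))) ≡ ¬((u ∨ (w ≡ v)) ∨ ((v ≡ w) ∨ u)) = 3/5 ≡ 1/5 = 3/5
(((((w ⊃ w) ⊃ ¬u) ⊃ (¬v ∨ v)) ≡ ¬((w ≡ w) ∨ w)) ≡ ((u ⊃ ((v ∨ w) ⊃ u)) ∨ ((v ∨ v) ⊃ ¬(u ≡ v)))) ∨ ((((u ∨ ¬u) ∨ (u ⊃ w)) ≡ ((v ∨ ¬w) ⊃ (u ∨ v))) ≡ ¬((u ∨ (w ≡ v)) ∨ ((v ≡ w) ∨ u))) = 0 ∨ 3/5 = 3/5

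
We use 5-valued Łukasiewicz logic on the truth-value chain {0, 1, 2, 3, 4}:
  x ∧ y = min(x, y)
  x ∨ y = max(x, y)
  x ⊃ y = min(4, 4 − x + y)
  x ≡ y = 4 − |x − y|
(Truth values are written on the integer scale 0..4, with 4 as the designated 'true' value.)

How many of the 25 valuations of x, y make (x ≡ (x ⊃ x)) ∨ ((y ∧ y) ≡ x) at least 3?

18

value 4: 9 assignments (counts)
value 3: 9 assignments (counts)
value 2: 4 assignments
value 1: 2 assignments
value 0: 1 assignment
So 18 of the 25 assignments meet the threshold.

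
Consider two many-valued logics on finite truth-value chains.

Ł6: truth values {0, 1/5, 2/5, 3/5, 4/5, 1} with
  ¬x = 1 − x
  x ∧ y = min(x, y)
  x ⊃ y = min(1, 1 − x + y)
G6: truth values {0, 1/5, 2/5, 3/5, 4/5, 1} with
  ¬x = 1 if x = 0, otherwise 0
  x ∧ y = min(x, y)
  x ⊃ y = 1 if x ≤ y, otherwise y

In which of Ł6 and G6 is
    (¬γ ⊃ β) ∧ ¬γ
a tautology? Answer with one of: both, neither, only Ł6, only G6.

neither

In Ł6: at β = 0, γ = 0 the value is 0 — not a tautology.
In G6: at β = 0, γ = 0 the value is 0 — not a tautology.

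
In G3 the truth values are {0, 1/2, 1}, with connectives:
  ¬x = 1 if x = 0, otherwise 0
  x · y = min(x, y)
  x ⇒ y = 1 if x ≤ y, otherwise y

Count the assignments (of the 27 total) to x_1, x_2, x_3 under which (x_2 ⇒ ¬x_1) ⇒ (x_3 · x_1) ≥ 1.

13

value 1: 13 assignments (counts)
value 1/2: 3 assignments
value 0: 11 assignments
So 13 of the 27 assignments meet the threshold.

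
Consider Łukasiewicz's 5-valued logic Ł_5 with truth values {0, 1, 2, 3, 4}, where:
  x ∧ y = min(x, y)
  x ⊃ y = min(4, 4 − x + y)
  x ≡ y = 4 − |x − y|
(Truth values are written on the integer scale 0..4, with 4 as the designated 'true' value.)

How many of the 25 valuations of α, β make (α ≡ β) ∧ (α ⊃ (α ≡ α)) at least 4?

5

value 4: 5 assignments (counts)
value 3: 8 assignments
value 2: 6 assignments
value 1: 4 assignments
value 0: 2 assignments
So 5 of the 25 assignments meet the threshold.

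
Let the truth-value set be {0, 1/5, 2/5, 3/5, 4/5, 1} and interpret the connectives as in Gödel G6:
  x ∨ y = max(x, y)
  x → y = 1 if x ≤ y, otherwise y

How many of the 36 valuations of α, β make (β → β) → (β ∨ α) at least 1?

value 1: 11 assignments (counts)
value 4/5: 9 assignments
value 3/5: 7 assignments
value 2/5: 5 assignments
value 1/5: 3 assignments
value 0: 1 assignment
So 11 of the 36 assignments meet the threshold.

11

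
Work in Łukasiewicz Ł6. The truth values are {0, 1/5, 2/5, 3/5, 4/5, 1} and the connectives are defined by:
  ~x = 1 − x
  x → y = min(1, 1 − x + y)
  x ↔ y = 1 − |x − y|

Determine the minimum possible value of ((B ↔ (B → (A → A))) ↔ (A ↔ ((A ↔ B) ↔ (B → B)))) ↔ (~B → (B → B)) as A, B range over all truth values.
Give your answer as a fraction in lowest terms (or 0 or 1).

1/5

Take A = 2/5, B = 0:
A → A = 2/5 → 2/5 = 1
B → (A → A) = 0 → 1 = 1
B ↔ (B → (A → A)) = 0 ↔ 1 = 0
A ↔ B = 2/5 ↔ 0 = 3/5
B → B = 0 → 0 = 1
(A ↔ B) ↔ (B → B) = 3/5 ↔ 1 = 3/5
A ↔ ((A ↔ B) ↔ (B → B)) = 2/5 ↔ 3/5 = 4/5
(B ↔ (B → (A → A))) ↔ (A ↔ ((A ↔ B) ↔ (B → B))) = 0 ↔ 4/5 = 1/5
~B = ~0 = 1
B → B = 0 → 0 = 1
~B → (B → B) = 1 → 1 = 1
((B ↔ (B → (A → A))) ↔ (A ↔ ((A ↔ B) ↔ (B → B)))) ↔ (~B → (B → B)) = 1/5 ↔ 1 = 1/5
No assignment yields a value below 1/5, so this is the minimum.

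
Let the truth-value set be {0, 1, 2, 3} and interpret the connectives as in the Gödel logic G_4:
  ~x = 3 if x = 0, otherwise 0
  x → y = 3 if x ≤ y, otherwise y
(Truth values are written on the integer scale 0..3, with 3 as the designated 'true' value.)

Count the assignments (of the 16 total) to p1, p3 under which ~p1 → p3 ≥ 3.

p1 = 0, p3 = 0 ↦ 0  <
p1 = 0, p3 = 1 ↦ 1  <
p1 = 0, p3 = 2 ↦ 2  <
p1 = 0, p3 = 3 ↦ 3  ≥
p1 = 1, p3 = 0 ↦ 3  ≥
p1 = 1, p3 = 1 ↦ 3  ≥
p1 = 1, p3 = 2 ↦ 3  ≥
p1 = 1, p3 = 3 ↦ 3  ≥
p1 = 2, p3 = 0 ↦ 3  ≥
p1 = 2, p3 = 1 ↦ 3  ≥
p1 = 2, p3 = 2 ↦ 3  ≥
p1 = 2, p3 = 3 ↦ 3  ≥
p1 = 3, p3 = 0 ↦ 3  ≥
p1 = 3, p3 = 1 ↦ 3  ≥
p1 = 3, p3 = 2 ↦ 3  ≥
p1 = 3, p3 = 3 ↦ 3  ≥
So 13 of the 16 assignments meet the threshold.

13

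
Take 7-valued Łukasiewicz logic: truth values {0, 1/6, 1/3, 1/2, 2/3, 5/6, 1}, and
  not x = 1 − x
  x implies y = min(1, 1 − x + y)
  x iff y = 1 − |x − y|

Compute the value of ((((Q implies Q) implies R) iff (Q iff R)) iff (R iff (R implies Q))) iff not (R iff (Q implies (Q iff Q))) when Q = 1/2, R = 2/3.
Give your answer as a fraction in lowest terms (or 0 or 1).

Q implies Q = 1/2 implies 1/2 = 1
(Q implies Q) implies R = 1 implies 2/3 = 2/3
Q iff R = 1/2 iff 2/3 = 5/6
((Q implies Q) implies R) iff (Q iff R) = 2/3 iff 5/6 = 5/6
R implies Q = 2/3 implies 1/2 = 5/6
R iff (R implies Q) = 2/3 iff 5/6 = 5/6
(((Q implies Q) implies R) iff (Q iff R)) iff (R iff (R implies Q)) = 5/6 iff 5/6 = 1
Q iff Q = 1/2 iff 1/2 = 1
Q implies (Q iff Q) = 1/2 implies 1 = 1
R iff (Q implies (Q iff Q)) = 2/3 iff 1 = 2/3
not (R iff (Q implies (Q iff Q))) = not 2/3 = 1/3
((((Q implies Q) implies R) iff (Q iff R)) iff (R iff (R implies Q))) iff not (R iff (Q implies (Q iff Q))) = 1 iff 1/3 = 1/3

1/3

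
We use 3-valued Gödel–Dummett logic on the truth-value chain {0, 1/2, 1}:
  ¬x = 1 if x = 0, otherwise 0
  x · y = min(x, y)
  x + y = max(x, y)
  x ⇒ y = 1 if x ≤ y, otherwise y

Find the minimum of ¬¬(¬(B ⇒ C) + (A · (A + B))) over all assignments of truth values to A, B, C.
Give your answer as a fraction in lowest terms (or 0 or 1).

Take A = 0, B = 0, C = 0:
B ⇒ C = 0 ⇒ 0 = 1
¬(B ⇒ C) = ¬1 = 0
A + B = 0 + 0 = 0
A · (A + B) = 0 · 0 = 0
¬(B ⇒ C) + (A · (A + B)) = 0 + 0 = 0
¬(¬(B ⇒ C) + (A · (A + B))) = ¬0 = 1
¬¬(¬(B ⇒ C) + (A · (A + B))) = ¬1 = 0
No assignment yields a value below 0, so this is the minimum.

0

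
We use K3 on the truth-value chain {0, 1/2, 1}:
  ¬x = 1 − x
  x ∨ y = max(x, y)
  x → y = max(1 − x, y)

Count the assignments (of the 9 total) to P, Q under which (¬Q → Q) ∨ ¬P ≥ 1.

5

P = 0, Q = 0 ↦ 1  ≥
P = 0, Q = 1/2 ↦ 1  ≥
P = 0, Q = 1 ↦ 1  ≥
P = 1/2, Q = 0 ↦ 1/2  <
P = 1/2, Q = 1/2 ↦ 1/2  <
P = 1/2, Q = 1 ↦ 1  ≥
P = 1, Q = 0 ↦ 0  <
P = 1, Q = 1/2 ↦ 1/2  <
P = 1, Q = 1 ↦ 1  ≥
So 5 of the 9 assignments meet the threshold.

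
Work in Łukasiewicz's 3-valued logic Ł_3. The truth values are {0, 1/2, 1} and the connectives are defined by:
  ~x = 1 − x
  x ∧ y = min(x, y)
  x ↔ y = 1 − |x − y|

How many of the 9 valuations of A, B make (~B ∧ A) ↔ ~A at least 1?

A = 0, B = 0 ↦ 0  <
A = 0, B = 1/2 ↦ 0  <
A = 0, B = 1 ↦ 0  <
A = 1/2, B = 0 ↦ 1  ≥
A = 1/2, B = 1/2 ↦ 1  ≥
A = 1/2, B = 1 ↦ 1/2  <
A = 1, B = 0 ↦ 0  <
A = 1, B = 1/2 ↦ 1/2  <
A = 1, B = 1 ↦ 1  ≥
So 3 of the 9 assignments meet the threshold.

3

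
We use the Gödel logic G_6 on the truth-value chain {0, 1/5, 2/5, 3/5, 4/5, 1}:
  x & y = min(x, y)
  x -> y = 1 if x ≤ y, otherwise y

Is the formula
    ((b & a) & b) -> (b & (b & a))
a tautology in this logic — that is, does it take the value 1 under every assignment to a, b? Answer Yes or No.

Yes

At a = 1/5, b = 1, for instance:
b & a = 1 & 1/5 = 1/5
(b & a) & b = 1/5 & 1 = 1/5
b & (b & a) = 1 & 1/5 = 1/5
((b & a) & b) -> (b & (b & a)) = 1/5 -> 1/5 = 1
and checking the remaining 35 assignments likewise gives ≥ 1 in every case.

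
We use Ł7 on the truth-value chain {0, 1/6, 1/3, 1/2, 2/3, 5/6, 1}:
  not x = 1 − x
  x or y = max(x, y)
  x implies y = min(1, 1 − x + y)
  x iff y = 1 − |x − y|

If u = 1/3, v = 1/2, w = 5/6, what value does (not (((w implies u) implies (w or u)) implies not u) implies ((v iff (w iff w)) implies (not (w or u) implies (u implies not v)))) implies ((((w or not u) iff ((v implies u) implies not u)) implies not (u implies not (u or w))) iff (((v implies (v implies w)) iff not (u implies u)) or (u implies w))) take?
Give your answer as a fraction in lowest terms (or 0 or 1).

1/6

w implies u = 5/6 implies 1/3 = 1/2
w or u = 5/6 or 1/3 = 5/6
(w implies u) implies (w or u) = 1/2 implies 5/6 = 1
not u = not 1/3 = 2/3
((w implies u) implies (w or u)) implies not u = 1 implies 2/3 = 2/3
not (((w implies u) implies (w or u)) implies not u) = not 2/3 = 1/3
w iff w = 5/6 iff 5/6 = 1
v iff (w iff w) = 1/2 iff 1 = 1/2
w or u = 5/6 or 1/3 = 5/6
not (w or u) = not 5/6 = 1/6
not v = not 1/2 = 1/2
u implies not v = 1/3 implies 1/2 = 1
not (w or u) implies (u implies not v) = 1/6 implies 1 = 1
(v iff (w iff w)) implies (not (w or u) implies (u implies not v)) = 1/2 implies 1 = 1
not (((w implies u) implies (w or u)) implies not u) implies ((v iff (w iff w)) implies (not (w or u) implies (u implies not v))) = 1/3 implies 1 = 1
not u = not 1/3 = 2/3
w or not u = 5/6 or 2/3 = 5/6
v implies u = 1/2 implies 1/3 = 5/6
not u = not 1/3 = 2/3
(v implies u) implies not u = 5/6 implies 2/3 = 5/6
(w or not u) iff ((v implies u) implies not u) = 5/6 iff 5/6 = 1
u or w = 1/3 or 5/6 = 5/6
not (u or w) = not 5/6 = 1/6
u implies not (u or w) = 1/3 implies 1/6 = 5/6
not (u implies not (u or w)) = not 5/6 = 1/6
((w or not u) iff ((v implies u) implies not u)) implies not (u implies not (u or w)) = 1 implies 1/6 = 1/6
v implies w = 1/2 implies 5/6 = 1
v implies (v implies w) = 1/2 implies 1 = 1
u implies u = 1/3 implies 1/3 = 1
not (u implies u) = not 1 = 0
(v implies (v implies w)) iff not (u implies u) = 1 iff 0 = 0
u implies w = 1/3 implies 5/6 = 1
((v implies (v implies w)) iff not (u implies u)) or (u implies w) = 0 or 1 = 1
(((w or not u) iff ((v implies u) implies not u)) implies not (u implies not (u or w))) iff (((v implies (v implies w)) iff not (u implies u)) or (u implies w)) = 1/6 iff 1 = 1/6
(not (((w implies u) implies (w or u)) implies not u) implies ((v iff (w iff w)) implies (not (w or u) implies (u implies not v)))) implies ((((w or not u) iff ((v implies u) implies not u)) implies not (u implies not (u or w))) iff (((v implies (v implies w)) iff not (u implies u)) or (u implies w))) = 1 implies 1/6 = 1/6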